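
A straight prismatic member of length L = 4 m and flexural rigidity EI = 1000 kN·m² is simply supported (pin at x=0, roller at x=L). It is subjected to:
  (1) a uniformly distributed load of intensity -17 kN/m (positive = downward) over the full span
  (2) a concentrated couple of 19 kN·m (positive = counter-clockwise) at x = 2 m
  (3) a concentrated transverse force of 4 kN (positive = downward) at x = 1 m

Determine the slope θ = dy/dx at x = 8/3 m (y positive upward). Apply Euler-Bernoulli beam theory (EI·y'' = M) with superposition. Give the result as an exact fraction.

θ(8/3) = -194/10125 rad

Load 1 — uniform load w=-17 kN/m over full span:
  θ_1 = -w(L³-6Lx²+4x³)/(24EI) = -(-17)·(4³-6·4·(8/3)²+4·(8/3)³)/(24·1000) = -221/10125 rad
Load 2 — applied couple M₀=19 kN·m at a=2 m (b=L-a=2):
  θ_2 = (M₀x²/(2L)-M₀(x-a)+C₁)/EI  [x>a] with C₁=M₀(3b²-L²)/(6L)=-19/6 = (19·(8/3)²/(2·4)-19·((8/3)-2)+(-19/6))/1000 = 19/18000 rad
Load 3 — point force P=4 kN at a=1 m (b=L-a=3):
  θ_3 = -Pa(2L²-6Lx+3x²+a²)/(6LEI)  [x>a] = -4·1·(2·4²-6·4·(8/3)+3·(8/3)²+1²)/(6·4·1000) = 29/18000 rad
Superposition: θ = Σ θ_i = -194/10125 rad ≈ -0.019160 rad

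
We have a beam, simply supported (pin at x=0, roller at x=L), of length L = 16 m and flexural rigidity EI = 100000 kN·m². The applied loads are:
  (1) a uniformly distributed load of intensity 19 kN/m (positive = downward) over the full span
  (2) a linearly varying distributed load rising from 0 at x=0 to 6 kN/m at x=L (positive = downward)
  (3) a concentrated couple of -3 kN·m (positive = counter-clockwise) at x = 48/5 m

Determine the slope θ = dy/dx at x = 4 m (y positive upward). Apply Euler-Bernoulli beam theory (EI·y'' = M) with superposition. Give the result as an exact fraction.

θ(4) = -129027/5000000 rad

Load 1 — uniform load w=19 kN/m over full span:
  θ_1 = -w(L³-6Lx²+4x³)/(24EI) = -19·(16³-6·16·4²+4·4³)/(24·100000) = -209/9375 rad
Load 2 — triangular load w₀=6 kN/m (0→w₀ over full span):
  θ_2 = -w₀(7L⁴-30L²x²+15x⁴)/(360LEI) = -6·(7·16⁴-30·16²·4²+15·4⁴)/(360·16·100000) = -1327/375000 rad
Load 3 — applied couple M₀=-3 kN·m at a=48/5 m (b=L-a=32/5):
  θ_3 = (M₀x²/(2L)+C₁)/EI  [x≤a] with C₁=M₀(3b²-L²)/(6L)=104/25 = ((-3)·4²/(2·16)+(104/25))/100000 = 133/5000000 rad
Superposition: θ = Σ θ_i = -129027/5000000 rad ≈ -0.025805 rad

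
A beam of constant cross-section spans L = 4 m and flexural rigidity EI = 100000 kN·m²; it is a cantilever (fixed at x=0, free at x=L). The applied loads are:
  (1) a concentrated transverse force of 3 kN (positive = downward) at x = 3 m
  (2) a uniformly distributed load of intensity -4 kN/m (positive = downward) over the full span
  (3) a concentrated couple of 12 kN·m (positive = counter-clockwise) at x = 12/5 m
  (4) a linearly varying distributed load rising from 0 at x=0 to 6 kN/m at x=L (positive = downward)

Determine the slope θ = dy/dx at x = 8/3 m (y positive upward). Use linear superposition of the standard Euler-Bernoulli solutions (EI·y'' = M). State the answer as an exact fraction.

Load 1 — point force P=3 kN at a=3 m (b=L-a=1):
  θ_1 = -Px(2a-x)/(2EI)  [x≤a] = -3·(8/3)·(2·3-(8/3))/(2·100000) = -1/7500 rad
Load 2 — uniform load w=-4 kN/m over full span:
  θ_2 = -wx(x²-3Lx+3L²)/(6EI) = -(-4)·(8/3)·((8/3)²-3·4·(8/3)+3·4²)/(6·100000) = 104/253125 rad
Load 3 — applied couple M₀=12 kN·m at a=12/5 m (b=L-a=8/5):
  θ_3 = M₀a/EI  [x>a] = 12·(12/5)/100000 = 9/31250 rad
Load 4 — triangular load w₀=6 kN/m (0→w₀ over full span):
  θ_4 = (w₀Lx²/4-w₀L²x/3-w₀x⁴/(24L))/EI = (6·4·(8/3)²/4-6·4²·(8/3)/3-6·(8/3)⁴/(24·4))/100000 = -116/253125 rad
Superposition: θ = Σ θ_i = 181/1687500 rad ≈ 0.000107 rad

θ(8/3) = 181/1687500 rad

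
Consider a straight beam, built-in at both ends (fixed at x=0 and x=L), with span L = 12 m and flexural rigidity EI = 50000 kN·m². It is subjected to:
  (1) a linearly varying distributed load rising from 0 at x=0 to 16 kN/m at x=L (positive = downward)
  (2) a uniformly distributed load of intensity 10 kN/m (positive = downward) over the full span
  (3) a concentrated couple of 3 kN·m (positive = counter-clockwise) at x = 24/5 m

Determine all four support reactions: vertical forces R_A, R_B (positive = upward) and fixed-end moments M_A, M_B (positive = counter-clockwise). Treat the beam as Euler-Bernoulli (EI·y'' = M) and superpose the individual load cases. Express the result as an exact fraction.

R_A = 2229/25 kN, M_A = 4929/25 kN·m, R_B = 3171/25 kN, M_B = -5856/25 kN·m

Load 1 — triangular load w₀=16 kN/m (0→w₀ over full span):
  R_A = 3w₀L/20 = 3·16·12/20 = 144/5 kN
  M_A = w₀L²/30 = 16·12²/30 = 384/5 kN·m
  R_B = 7w₀L/20 = 7·16·12/20 = 336/5 kN
  M_B = -w₀L²/20 = -16·12²/20 = -576/5 kN·m
Load 2 — uniform load w=10 kN/m over full span:
  R_A = wL/2 = 10·12/2 = 60 kN
  M_A = wL²/12 = 10·12²/12 = 120 kN·m
  R_B = wL/2 = 10·12/2 = 60 kN
  M_B = -wL²/12 = -10·12²/12 = -120 kN·m
Load 3 — applied couple M₀=3 kN·m at a=24/5 m (b=L-a=36/5):
  R_A = 6M₀ab/L³ = 6·3·(24/5)·(36/5)/12³ = 9/25 kN
  M_A = M₀b(2a-b)/L² = 3·(36/5)·(2·(24/5)-(36/5))/12² = 9/25 kN·m
  R_B = -6M₀ab/L³ = -6·3·(24/5)·(36/5)/12³ = -9/25 kN
  M_B = M₀a(2b-a)/L² = 3·(24/5)·(2·(36/5)-(24/5))/12² = 24/25 kN·m
Superposition: R_A = 2229/25 kN, M_A = 4929/25 kN·m, R_B = 3171/25 kN, M_B = -5856/25 kN·m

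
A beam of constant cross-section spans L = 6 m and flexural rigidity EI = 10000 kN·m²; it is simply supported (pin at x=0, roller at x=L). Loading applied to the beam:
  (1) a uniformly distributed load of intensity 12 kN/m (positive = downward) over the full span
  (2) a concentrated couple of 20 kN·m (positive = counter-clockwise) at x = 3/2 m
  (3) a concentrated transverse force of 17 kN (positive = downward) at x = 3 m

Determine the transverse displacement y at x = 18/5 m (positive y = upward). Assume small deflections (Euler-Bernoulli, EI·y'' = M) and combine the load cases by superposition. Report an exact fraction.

y(18/5) = -18261/781250 m

Load 1 — uniform load w=12 kN/m over full span:
  y_1 = -wx(L³-2Lx²+x³)/(24EI) = -12·(18/5)·(6³-2·6·(18/5)²+(18/5)³)/(24·10000) = -7533/390625 m
Load 2 — applied couple M₀=20 kN·m at a=3/2 m (b=L-a=9/2):
  y_2 = (M₀x³/(6L)-M₀(x-a)²/2+C₁x)/EI  [x>a] with C₁=M₀(3b²-L²)/(6L)=55/4 = (20·(18/5)³/(6·6)-20·((18/5)-(3/2))²/2+(55/4)·(18/5))/10000 = 783/250000 m
Load 3 — point force P=17 kN at a=3 m (b=L-a=3):
  y_3 = -Pa(L-x)(2Lx-a²-x²)/(6LEI)  [x>a] = -17·3·(6-(18/5))·(2·6·(18/5)-3²-(18/5)²)/(6·6·10000) = -9027/1250000 m
Superposition: y = Σ y_i = -18261/781250 m ≈ -0.023374 m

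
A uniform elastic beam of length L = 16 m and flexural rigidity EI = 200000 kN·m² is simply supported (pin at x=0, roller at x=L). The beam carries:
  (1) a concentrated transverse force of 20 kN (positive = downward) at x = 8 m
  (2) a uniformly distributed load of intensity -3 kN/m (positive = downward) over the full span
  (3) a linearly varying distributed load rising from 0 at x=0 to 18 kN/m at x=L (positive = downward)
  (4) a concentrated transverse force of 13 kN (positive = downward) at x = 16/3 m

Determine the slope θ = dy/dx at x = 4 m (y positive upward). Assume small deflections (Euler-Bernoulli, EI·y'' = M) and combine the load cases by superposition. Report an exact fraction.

Load 1 — point force P=20 kN at a=8 m (b=L-a=8):
  θ_1 = -Pb(L²-b²-3x²)/(6LEI)  [x≤a] = -20·8·(16²-8²-3·4²)/(6·16·200000) = -3/2500 rad
Load 2 — uniform load w=-3 kN/m over full span:
  θ_2 = -w(L³-6Lx²+4x³)/(24EI) = -(-3)·(16³-6·16·4²+4·4³)/(24·200000) = 11/6250 rad
Load 3 — triangular load w₀=18 kN/m (0→w₀ over full span):
  θ_3 = -w₀(7L⁴-30L²x²+15x⁴)/(360LEI) = -18·(7·16⁴-30·16²·4²+15·4⁴)/(360·16·200000) = -1327/250000 rad
Load 4 — point force P=13 kN at a=16/3 m (b=L-a=32/3):
  θ_4 = -Pb(L²-b²-3x²)/(6LEI)  [x≤a] = -13·(32/3)·(16²-(32/3)²-3·4²)/(6·16·200000) = -689/1012500 rad
Superposition: θ = Σ θ_i = -109927/20250000 rad ≈ -0.005428 rad

θ(4) = -109927/20250000 rad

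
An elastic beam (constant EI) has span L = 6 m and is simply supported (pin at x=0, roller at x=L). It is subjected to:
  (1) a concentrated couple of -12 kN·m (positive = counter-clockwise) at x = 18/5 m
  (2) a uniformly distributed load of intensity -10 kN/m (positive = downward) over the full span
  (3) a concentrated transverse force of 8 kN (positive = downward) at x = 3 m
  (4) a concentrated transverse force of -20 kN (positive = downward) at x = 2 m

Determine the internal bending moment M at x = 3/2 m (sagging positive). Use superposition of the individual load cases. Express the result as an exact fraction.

Load 1 — applied couple M₀=-12 kN·m at a=18/5 m (b=L-a=12/5):
  M_1 = M₀x/L  [x≤a] = (-12)·(3/2)/6 = -3 kN·m
Load 2 — uniform load w=-10 kN/m over full span:
  M_2 = wx(L-x)/2 = (-10)·(3/2)·(6-(3/2))/2 = -135/4 kN·m
Load 3 — point force P=8 kN at a=3 m (b=L-a=3):
  M_3 = Pbx/L  [x≤a] = 8·3·(3/2)/6 = 6 kN·m
Load 4 — point force P=-20 kN at a=2 m (b=L-a=4):
  M_4 = Pbx/L  [x≤a] = (-20)·4·(3/2)/6 = -20 kN·m
Superposition: M = Σ M_i = -203/4 kN·m ≈ -50.750000 kN·m

M(3/2) = -203/4 kN·m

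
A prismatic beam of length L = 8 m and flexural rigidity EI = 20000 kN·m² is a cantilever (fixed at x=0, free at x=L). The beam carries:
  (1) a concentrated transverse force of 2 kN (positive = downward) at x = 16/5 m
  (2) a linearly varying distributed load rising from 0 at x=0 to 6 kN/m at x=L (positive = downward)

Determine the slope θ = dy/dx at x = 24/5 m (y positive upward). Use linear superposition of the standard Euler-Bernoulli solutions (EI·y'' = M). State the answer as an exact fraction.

θ(24/5) = -7124/390625 rad

Load 1 — point force P=2 kN at a=16/5 m (b=L-a=24/5):
  θ_1 = -Pa²/(2EI)  [x>a] = -2·(16/5)²/(2·20000) = -8/15625 rad
Load 2 — triangular load w₀=6 kN/m (0→w₀ over full span):
  θ_2 = (w₀Lx²/4-w₀L²x/3-w₀x⁴/(24L))/EI = (6·8·(24/5)²/4-6·8²·(24/5)/3-6·(24/5)⁴/(24·8))/20000 = -6924/390625 rad
Superposition: θ = Σ θ_i = -7124/390625 rad ≈ -0.018237 rad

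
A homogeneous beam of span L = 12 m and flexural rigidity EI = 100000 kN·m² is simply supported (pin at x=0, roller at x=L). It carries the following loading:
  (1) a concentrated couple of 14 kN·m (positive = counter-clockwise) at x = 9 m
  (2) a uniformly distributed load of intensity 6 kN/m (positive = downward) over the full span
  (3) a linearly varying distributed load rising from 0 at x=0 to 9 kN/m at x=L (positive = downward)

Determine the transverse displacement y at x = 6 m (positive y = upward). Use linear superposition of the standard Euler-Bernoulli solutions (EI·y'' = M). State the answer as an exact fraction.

Load 1 — applied couple M₀=14 kN·m at a=9 m (b=L-a=3):
  y_1 = (M₀x³/(6L)+C₁x)/EI  [x≤a] with C₁=M₀(3b²-L²)/(6L)=-91/4 = (14·6³/(6·12)+(-91/4)·6)/100000 = -189/200000 m
Load 2 — uniform load w=6 kN/m over full span:
  y_2 = -wx(L³-2Lx²+x³)/(24EI) = -6·6·(12³-2·12·6²+6³)/(24·100000) = -81/5000 m
Load 3 — triangular load w₀=9 kN/m (0→w₀ over full span):
  y_3 = -w₀x(7L⁴-10L²x²+3x⁴)/(360LEI) = -9·6·(7·12⁴-10·12²·6²+3·6⁴)/(360·12·100000) = -243/20000 m
Superposition: y = Σ y_i = -5859/200000 m ≈ -0.029295 m

y(6) = -5859/200000 m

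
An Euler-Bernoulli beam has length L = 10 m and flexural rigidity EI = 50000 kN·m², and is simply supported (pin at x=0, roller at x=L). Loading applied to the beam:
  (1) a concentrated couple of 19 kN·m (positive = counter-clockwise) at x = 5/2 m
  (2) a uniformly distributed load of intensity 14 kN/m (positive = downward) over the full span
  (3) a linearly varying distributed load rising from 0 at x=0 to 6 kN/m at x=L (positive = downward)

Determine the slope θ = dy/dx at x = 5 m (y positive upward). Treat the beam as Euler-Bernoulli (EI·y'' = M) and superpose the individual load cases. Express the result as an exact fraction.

θ(5) = -89/480000 rad

Load 1 — applied couple M₀=19 kN·m at a=5/2 m (b=L-a=15/2):
  θ_1 = (M₀x²/(2L)-M₀(x-a)+C₁)/EI  [x>a] with C₁=M₀(3b²-L²)/(6L)=1045/48 = (19·5²/(2·10)-19·(5-(5/2))+(1045/48))/50000 = -19/480000 rad
Load 2 — uniform load w=14 kN/m over full span:
  θ_2 = -w(L³-6Lx²+4x³)/(24EI) = -14·(10³-6·10·5²+4·5³)/(24·50000) = 0 rad
Load 3 — triangular load w₀=6 kN/m (0→w₀ over full span):
  θ_3 = -w₀(7L⁴-30L²x²+15x⁴)/(360LEI) = -6·(7·10⁴-30·10²·5²+15·5⁴)/(360·10·50000) = -7/48000 rad
Superposition: θ = Σ θ_i = -89/480000 rad ≈ -0.000185 rad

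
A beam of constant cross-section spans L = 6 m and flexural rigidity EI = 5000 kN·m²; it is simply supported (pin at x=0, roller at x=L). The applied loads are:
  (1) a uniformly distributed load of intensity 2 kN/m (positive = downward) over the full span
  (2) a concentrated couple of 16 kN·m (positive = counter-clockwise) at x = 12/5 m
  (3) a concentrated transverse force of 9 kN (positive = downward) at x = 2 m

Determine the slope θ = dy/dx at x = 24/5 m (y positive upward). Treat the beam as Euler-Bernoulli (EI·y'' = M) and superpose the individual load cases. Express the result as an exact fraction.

θ(24/5) = 339/78125 rad

Load 1 — uniform load w=2 kN/m over full span:
  θ_1 = -w(L³-6Lx²+4x³)/(24EI) = -2·(6³-6·6·(24/5)²+4·(24/5)³)/(24·5000) = 891/312500 rad
Load 2 — applied couple M₀=16 kN·m at a=12/5 m (b=L-a=18/5):
  θ_2 = (M₀x²/(2L)-M₀(x-a)+C₁)/EI  [x>a] with C₁=M₀(3b²-L²)/(6L)=32/25 = (16·(24/5)²/(2·6)-16·((24/5)-(12/5))+(32/25))/5000 = -4/3125 rad
Load 3 — point force P=9 kN at a=2 m (b=L-a=4):
  θ_3 = -Pa(2L²-6Lx+3x²+a²)/(6LEI)  [x>a] = -9·2·(2·6²-6·6·(24/5)+3·(24/5)²+2²)/(6·6·5000) = 173/62500 rad
Superposition: θ = Σ θ_i = 339/78125 rad ≈ 0.004339 rad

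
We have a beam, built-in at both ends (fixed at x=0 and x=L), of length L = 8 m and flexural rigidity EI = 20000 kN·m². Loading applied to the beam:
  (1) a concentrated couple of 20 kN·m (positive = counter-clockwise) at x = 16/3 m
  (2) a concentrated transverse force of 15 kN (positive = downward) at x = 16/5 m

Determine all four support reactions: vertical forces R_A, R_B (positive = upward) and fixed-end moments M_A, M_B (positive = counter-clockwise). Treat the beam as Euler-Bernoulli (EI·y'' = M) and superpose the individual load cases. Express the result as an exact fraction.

Load 1 — applied couple M₀=20 kN·m at a=16/3 m (b=L-a=8/3):
  R_A = 6M₀ab/L³ = 6·20·(16/3)·(8/3)/8³ = 10/3 kN
  M_A = M₀b(2a-b)/L² = 20·(8/3)·(2·(16/3)-(8/3))/8² = 20/3 kN·m
  R_B = -6M₀ab/L³ = -6·20·(16/3)·(8/3)/8³ = -10/3 kN
  M_B = M₀a(2b-a)/L² = 20·(16/3)·(2·(8/3)-(16/3))/8² = 0 kN·m
Load 2 — point force P=15 kN at a=16/5 m (b=L-a=24/5):
  R_A = Pb²(3a+b)/L³ = 15·(24/5)²·(3·(16/5)+(24/5))/8³ = 243/25 kN
  M_A = Pab²/L² = 15·(16/5)·(24/5)²/8² = 432/25 kN·m
  R_B = Pa²(a+3b)/L³ = 15·(16/5)²·((16/5)+3·(24/5))/8³ = 132/25 kN
  M_B = -Pa²b/L² = -15·(16/5)²·(24/5)/8² = -288/25 kN·m
Superposition: R_A = 979/75 kN, M_A = 1796/75 kN·m, R_B = 146/75 kN, M_B = -288/25 kN·m

R_A = 979/75 kN, M_A = 1796/75 kN·m, R_B = 146/75 kN, M_B = -288/25 kN·m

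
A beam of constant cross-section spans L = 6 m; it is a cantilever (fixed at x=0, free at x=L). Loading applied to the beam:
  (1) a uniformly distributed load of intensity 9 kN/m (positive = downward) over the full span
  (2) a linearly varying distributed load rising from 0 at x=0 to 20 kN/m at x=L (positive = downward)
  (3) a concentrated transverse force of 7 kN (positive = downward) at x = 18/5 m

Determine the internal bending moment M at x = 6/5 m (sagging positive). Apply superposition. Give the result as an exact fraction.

M(6/5) = -7236/25 kN·m

Load 1 — uniform load w=9 kN/m over full span:
  M_1 = -w(L-x)²/2 = -9·(6-(6/5))²/2 = -2592/25 kN·m
Load 2 — triangular load w₀=20 kN/m (0→w₀ over full span):
  M_2 = w₀Lx/2 - w₀L²/3 - w₀x³/(6L) = 20·6·(6/5)/2 - 20·6²/3 - 20·(6/5)³/(6·6) = -4224/25 kN·m
Load 3 — point force P=7 kN at a=18/5 m (b=L-a=12/5):
  M_3 = -P(a-x)  [x≤a] = -7·((18/5)-(6/5)) = -84/5 kN·m
Superposition: M = Σ M_i = -7236/25 kN·m ≈ -289.440000 kN·m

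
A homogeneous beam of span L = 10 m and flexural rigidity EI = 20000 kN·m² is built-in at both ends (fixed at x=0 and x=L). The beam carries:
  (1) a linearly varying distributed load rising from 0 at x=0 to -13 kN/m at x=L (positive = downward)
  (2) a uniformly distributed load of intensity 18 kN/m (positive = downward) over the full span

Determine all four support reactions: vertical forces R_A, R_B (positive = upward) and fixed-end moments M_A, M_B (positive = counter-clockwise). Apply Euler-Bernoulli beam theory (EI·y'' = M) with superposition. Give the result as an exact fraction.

R_A = 141/2 kN, M_A = 320/3 kN·m, R_B = 89/2 kN, M_B = -85 kN·m

Load 1 — triangular load w₀=-13 kN/m (0→w₀ over full span):
  R_A = 3w₀L/20 = 3·(-13)·10/20 = -39/2 kN
  M_A = w₀L²/30 = (-13)·10²/30 = -130/3 kN·m
  R_B = 7w₀L/20 = 7·(-13)·10/20 = -91/2 kN
  M_B = -w₀L²/20 = -(-13)·10²/20 = 65 kN·m
Load 2 — uniform load w=18 kN/m over full span:
  R_A = wL/2 = 18·10/2 = 90 kN
  M_A = wL²/12 = 18·10²/12 = 150 kN·m
  R_B = wL/2 = 18·10/2 = 90 kN
  M_B = -wL²/12 = -18·10²/12 = -150 kN·m
Superposition: R_A = 141/2 kN, M_A = 320/3 kN·m, R_B = 89/2 kN, M_B = -85 kN·m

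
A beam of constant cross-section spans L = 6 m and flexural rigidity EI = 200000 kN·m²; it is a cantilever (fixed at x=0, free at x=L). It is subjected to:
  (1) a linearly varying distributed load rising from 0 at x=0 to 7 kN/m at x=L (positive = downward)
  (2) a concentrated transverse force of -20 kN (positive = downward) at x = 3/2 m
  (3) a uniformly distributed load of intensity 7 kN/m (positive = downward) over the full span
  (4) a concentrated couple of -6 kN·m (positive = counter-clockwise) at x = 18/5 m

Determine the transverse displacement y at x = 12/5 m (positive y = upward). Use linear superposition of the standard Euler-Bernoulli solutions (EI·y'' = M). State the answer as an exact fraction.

y(12/5) = -27789309/12500000000 m

Load 1 — triangular load w₀=7 kN/m (0→w₀ over full span):
  y_1 = (w₀Lx³/12-w₀L²x²/6-w₀x⁵/(120L))/EI = (7·6·(12/5)³/12-7·6²·(12/5)²/6-7·(12/5)⁵/(120·6))/200000 = -47439/48828125 m
Load 2 — point force P=-20 kN at a=3/2 m (b=L-a=9/2):
  y_2 = -Pa²(3x-a)/(6EI)  [x>a] = -(-20)·(3/2)²·(3·(12/5)-(3/2))/(6·200000) = 171/800000 m
Load 3 — uniform load w=7 kN/m over full span:
  y_3 = -wx²(x²-4Lx+6L²)/(24EI) = -7·(12/5)²·((12/5)²-4·6·(12/5)+6·6²)/(24·200000) = -10773/7812500 m
Load 4 — applied couple M₀=-6 kN·m at a=18/5 m (b=L-a=12/5):
  y_4 = M₀x²/(2EI)  [x≤a] = (-6)·(12/5)²/(2·200000) = -27/312500 m
Superposition: y = Σ y_i = -27789309/12500000000 m ≈ -0.002223 m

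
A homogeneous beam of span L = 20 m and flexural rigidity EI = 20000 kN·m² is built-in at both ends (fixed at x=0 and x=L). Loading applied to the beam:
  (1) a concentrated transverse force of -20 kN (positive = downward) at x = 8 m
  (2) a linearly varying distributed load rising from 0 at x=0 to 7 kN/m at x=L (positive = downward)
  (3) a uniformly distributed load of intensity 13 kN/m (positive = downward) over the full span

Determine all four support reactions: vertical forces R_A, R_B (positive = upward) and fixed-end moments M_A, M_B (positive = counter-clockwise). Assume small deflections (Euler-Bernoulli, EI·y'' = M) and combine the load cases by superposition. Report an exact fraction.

R_A = 3451/25 kN, M_A = 7036/15 kN·m, R_B = 4299/25 kN, M_B = -8024/15 kN·m

Load 1 — point force P=-20 kN at a=8 m (b=L-a=12):
  R_A = Pb²(3a+b)/L³ = (-20)·12²·(3·8+12)/20³ = -324/25 kN
  M_A = Pab²/L² = (-20)·8·12²/20² = -288/5 kN·m
  R_B = Pa²(a+3b)/L³ = (-20)·8²·(8+3·12)/20³ = -176/25 kN
  M_B = -Pa²b/L² = -(-20)·8²·12/20² = 192/5 kN·m
Load 2 — triangular load w₀=7 kN/m (0→w₀ over full span):
  R_A = 3w₀L/20 = 3·7·20/20 = 21 kN
  M_A = w₀L²/30 = 7·20²/30 = 280/3 kN·m
  R_B = 7w₀L/20 = 7·7·20/20 = 49 kN
  M_B = -w₀L²/20 = -7·20²/20 = -140 kN·m
Load 3 — uniform load w=13 kN/m over full span:
  R_A = wL/2 = 13·20/2 = 130 kN
  M_A = wL²/12 = 13·20²/12 = 1300/3 kN·m
  R_B = wL/2 = 13·20/2 = 130 kN
  M_B = -wL²/12 = -13·20²/12 = -1300/3 kN·m
Superposition: R_A = 3451/25 kN, M_A = 7036/15 kN·m, R_B = 4299/25 kN, M_B = -8024/15 kN·m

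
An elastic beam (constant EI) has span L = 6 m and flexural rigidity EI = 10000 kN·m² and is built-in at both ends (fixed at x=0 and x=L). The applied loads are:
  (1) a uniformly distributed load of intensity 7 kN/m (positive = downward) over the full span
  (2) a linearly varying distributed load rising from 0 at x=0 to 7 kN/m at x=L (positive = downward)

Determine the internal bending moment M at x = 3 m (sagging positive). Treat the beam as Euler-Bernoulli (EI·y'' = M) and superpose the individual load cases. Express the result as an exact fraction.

Load 1 — uniform load w=7 kN/m over full span:
  M_1 = wLx/2 - wL²/12 - wx²/2 = 7·6·3/2 - 7·6²/12 - 7·3²/2 = 21/2 kN·m
Load 2 — triangular load w₀=7 kN/m (0→w₀ over full span):
  M_2 = 3w₀Lx/20 - w₀L²/30 - w₀x³/(6L) = 3·7·6·3/20 - 7·6²/30 - 7·3³/(6·6) = 21/4 kN·m
Superposition: M = Σ M_i = 63/4 kN·m ≈ 15.750000 kN·m

M(3) = 63/4 kN·m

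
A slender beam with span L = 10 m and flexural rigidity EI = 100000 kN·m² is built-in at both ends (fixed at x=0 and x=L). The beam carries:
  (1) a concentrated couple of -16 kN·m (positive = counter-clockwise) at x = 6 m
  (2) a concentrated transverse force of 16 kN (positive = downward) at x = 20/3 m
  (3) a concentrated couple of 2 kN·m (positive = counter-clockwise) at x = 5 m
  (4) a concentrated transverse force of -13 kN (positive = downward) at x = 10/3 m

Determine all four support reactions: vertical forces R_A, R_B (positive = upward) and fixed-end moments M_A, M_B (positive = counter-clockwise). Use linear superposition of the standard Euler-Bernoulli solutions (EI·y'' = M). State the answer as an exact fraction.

Load 1 — applied couple M₀=-16 kN·m at a=6 m (b=L-a=4):
  R_A = 6M₀ab/L³ = 6·(-16)·6·4/10³ = -288/125 kN
  M_A = M₀b(2a-b)/L² = (-16)·4·(2·6-4)/10² = -128/25 kN·m
  R_B = -6M₀ab/L³ = -6·(-16)·6·4/10³ = 288/125 kN
  M_B = M₀a(2b-a)/L² = (-16)·6·(2·4-6)/10² = -48/25 kN·m
Load 2 — point force P=16 kN at a=20/3 m (b=L-a=10/3):
  R_A = Pb²(3a+b)/L³ = 16·(10/3)²·(3·(20/3)+(10/3))/10³ = 112/27 kN
  M_A = Pab²/L² = 16·(20/3)·(10/3)²/10² = 320/27 kN·m
  R_B = Pa²(a+3b)/L³ = 16·(20/3)²·((20/3)+3·(10/3))/10³ = 320/27 kN
  M_B = -Pa²b/L² = -16·(20/3)²·(10/3)/10² = -640/27 kN·m
Load 3 — applied couple M₀=2 kN·m at a=5 m (b=L-a=5):
  R_A = 6M₀ab/L³ = 6·2·5·5/10³ = 3/10 kN
  M_A = M₀b(2a-b)/L² = 2·5·(2·5-5)/10² = 1/2 kN·m
  R_B = -6M₀ab/L³ = -6·2·5·5/10³ = -3/10 kN
  M_B = M₀a(2b-a)/L² = 2·5·(2·5-5)/10² = 1/2 kN·m
Load 4 — point force P=-13 kN at a=10/3 m (b=L-a=20/3):
  R_A = Pb²(3a+b)/L³ = (-13)·(20/3)²·(3·(10/3)+(20/3))/10³ = -260/27 kN
  M_A = Pab²/L² = (-13)·(10/3)·(20/3)²/10² = -520/27 kN·m
  R_B = Pa²(a+3b)/L³ = (-13)·(10/3)²·((10/3)+3·(20/3))/10³ = -91/27 kN
  M_B = -Pa²b/L² = -(-13)·(10/3)²·(20/3)/10² = 260/27 kN·m
Superposition: R_A = -50527/6750 kN, M_A = -16237/1350 kN·m, R_B = 70777/6750 kN, M_B = -20917/1350 kN·m

R_A = -50527/6750 kN, M_A = -16237/1350 kN·m, R_B = 70777/6750 kN, M_B = -20917/1350 kN·m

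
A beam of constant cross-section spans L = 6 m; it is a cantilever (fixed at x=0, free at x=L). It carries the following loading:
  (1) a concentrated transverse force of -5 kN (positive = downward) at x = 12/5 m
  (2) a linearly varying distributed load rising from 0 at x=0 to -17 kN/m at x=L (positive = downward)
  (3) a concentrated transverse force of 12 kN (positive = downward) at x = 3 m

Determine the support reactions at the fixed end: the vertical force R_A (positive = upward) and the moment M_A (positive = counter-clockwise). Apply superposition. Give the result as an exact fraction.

R_A = -44 kN, M_A = -180 kN·m

Load 1 — point force P=-5 kN at a=12/5 m (b=L-a=18/5):
  R_A = P = (-5) = -5 kN
  M_A = Pa = (-5)·(12/5) = -12 kN·m
Load 2 — triangular load w₀=-17 kN/m (0→w₀ over full span):
  R_A = w₀L/2 = (-17)·6/2 = -51 kN
  M_A = w₀L²/3 = (-17)·6²/3 = -204 kN·m
Load 3 — point force P=12 kN at a=3 m (b=L-a=3):
  R_A = P = 12 kN
  M_A = Pa = 12·3 = 36 kN·m
Superposition: R_A = -44 kN, M_A = -180 kN·m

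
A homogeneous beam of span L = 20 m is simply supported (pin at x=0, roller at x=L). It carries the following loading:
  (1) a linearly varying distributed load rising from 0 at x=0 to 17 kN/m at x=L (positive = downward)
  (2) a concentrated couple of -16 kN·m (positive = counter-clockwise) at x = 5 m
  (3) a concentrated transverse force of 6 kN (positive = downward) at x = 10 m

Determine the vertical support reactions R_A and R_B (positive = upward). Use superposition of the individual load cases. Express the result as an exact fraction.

Load 1 — triangular load w₀=17 kN/m (0→w₀ over full span):
  R_A = w₀L/6 = 17·20/6 = 170/3 kN
  R_B = w₀L/3 = 17·20/3 = 340/3 kN
Load 2 — applied couple M₀=-16 kN·m at a=5 m (b=L-a=15):
  R_A = M₀/L = (-16)/20 = -4/5 kN
  R_B = -M₀/L = -(-16)/20 = 4/5 kN
Load 3 — point force P=6 kN at a=10 m (b=L-a=10):
  R_A = Pb/L = 6·10/20 = 3 kN
  R_B = Pa/L = 6·10/20 = 3 kN
Superposition: R_A = 883/15 kN, R_B = 1757/15 kN

R_A = 883/15 kN, R_B = 1757/15 kN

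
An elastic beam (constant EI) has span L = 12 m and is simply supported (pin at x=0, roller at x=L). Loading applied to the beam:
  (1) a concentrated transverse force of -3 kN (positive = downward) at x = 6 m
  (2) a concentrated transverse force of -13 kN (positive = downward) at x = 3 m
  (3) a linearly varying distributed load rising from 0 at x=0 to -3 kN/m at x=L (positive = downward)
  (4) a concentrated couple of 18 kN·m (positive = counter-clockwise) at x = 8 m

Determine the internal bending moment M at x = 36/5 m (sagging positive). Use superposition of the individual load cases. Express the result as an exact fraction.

Load 1 — point force P=-3 kN at a=6 m (b=L-a=6):
  M_1 = Pa(L-x)/L  [x>a] = (-3)·6·(12-(36/5))/12 = -36/5 kN·m
Load 2 — point force P=-13 kN at a=3 m (b=L-a=9):
  M_2 = Pa(L-x)/L  [x>a] = (-13)·3·(12-(36/5))/12 = -78/5 kN·m
Load 3 — triangular load w₀=-3 kN/m (0→w₀ over full span):
  M_3 = w₀Lx/6 - w₀x³/(6L) = (-3)·12·(36/5)/6 - (-3)·(36/5)³/(6·12) = -3456/125 kN·m
Load 4 — applied couple M₀=18 kN·m at a=8 m (b=L-a=4):
  M_4 = M₀x/L  [x≤a] = 18·(36/5)/12 = 54/5 kN·m
Superposition: M = Σ M_i = -4956/125 kN·m ≈ -39.648000 kN·m

M(36/5) = -4956/125 kN·m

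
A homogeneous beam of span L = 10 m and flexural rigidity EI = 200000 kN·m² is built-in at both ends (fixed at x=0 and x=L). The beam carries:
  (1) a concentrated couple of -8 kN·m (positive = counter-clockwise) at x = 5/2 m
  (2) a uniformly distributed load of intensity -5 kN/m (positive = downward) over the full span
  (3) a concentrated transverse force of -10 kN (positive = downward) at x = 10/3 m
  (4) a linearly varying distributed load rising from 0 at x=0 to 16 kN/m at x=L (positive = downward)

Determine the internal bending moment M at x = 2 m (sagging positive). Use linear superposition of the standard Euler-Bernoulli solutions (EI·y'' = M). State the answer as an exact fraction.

M(2) = -91/10 kN·m

Load 1 — applied couple M₀=-8 kN·m at a=5/2 m (b=L-a=15/2):
  M_1 = R_Ax - M_A  [x≤a] with R_A=-9/10, M_A=3/2 = (-9/10)·2 - (3/2) = -33/10 kN·m
Load 2 — uniform load w=-5 kN/m over full span:
  M_2 = wLx/2 - wL²/12 - wx²/2 = (-5)·10·2/2 - (-5)·10²/12 - (-5)·2²/2 = 5/3 kN·m
Load 3 — point force P=-10 kN at a=10/3 m (b=L-a=20/3):
  M_3 = Pb²(3a+b)x/L³ - Pab²/L²  [x≤a] = (-10)·(20/3)²·(3·(10/3)+(20/3))·2/10³ - (-10)·(10/3)·(20/3)²/10² = 0 kN·m
Load 4 — triangular load w₀=16 kN/m (0→w₀ over full span):
  M_4 = 3w₀Lx/20 - w₀L²/30 - w₀x³/(6L) = 3·16·10·2/20 - 16·10²/30 - 16·2³/(6·10) = -112/15 kN·m
Superposition: M = Σ M_i = -91/10 kN·m ≈ -9.100000 kN·m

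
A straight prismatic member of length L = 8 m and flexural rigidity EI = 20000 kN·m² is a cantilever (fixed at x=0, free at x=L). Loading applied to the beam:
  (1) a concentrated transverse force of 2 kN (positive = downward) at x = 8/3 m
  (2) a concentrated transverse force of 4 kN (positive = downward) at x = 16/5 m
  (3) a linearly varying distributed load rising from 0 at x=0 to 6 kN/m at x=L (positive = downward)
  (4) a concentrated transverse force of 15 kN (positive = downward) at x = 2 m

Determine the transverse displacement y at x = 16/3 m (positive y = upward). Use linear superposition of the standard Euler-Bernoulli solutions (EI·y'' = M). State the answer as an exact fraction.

y(16/3) = -11387477/151875000 m

Load 1 — point force P=2 kN at a=8/3 m (b=L-a=16/3):
  y_1 = -Pa²(3x-a)/(6EI)  [x>a] = -2·(8/3)²·(3·(16/3)-(8/3))/(6·20000) = -16/10125 m
Load 2 — point force P=4 kN at a=16/5 m (b=L-a=24/5):
  y_2 = -Pa²(3x-a)/(6EI)  [x>a] = -4·(16/5)²·(3·(16/3)-(16/5))/(6·20000) = -1024/234375 m
Load 3 — triangular load w₀=6 kN/m (0→w₀ over full span):
  y_3 = (w₀Lx³/12-w₀L²x²/6-w₀x⁵/(120L))/EI = (6·8·(16/3)³/12-6·8²·(16/3)²/6-6·(16/3)⁵/(120·8))/20000 = -47104/759375 m
Load 4 — point force P=15 kN at a=2 m (b=L-a=6):
  y_4 = -Pa²(3x-a)/(6EI)  [x>a] = -15·2²·(3·(16/3)-2)/(6·20000) = -7/1000 m
Superposition: y = Σ y_i = -11387477/151875000 m ≈ -0.074979 m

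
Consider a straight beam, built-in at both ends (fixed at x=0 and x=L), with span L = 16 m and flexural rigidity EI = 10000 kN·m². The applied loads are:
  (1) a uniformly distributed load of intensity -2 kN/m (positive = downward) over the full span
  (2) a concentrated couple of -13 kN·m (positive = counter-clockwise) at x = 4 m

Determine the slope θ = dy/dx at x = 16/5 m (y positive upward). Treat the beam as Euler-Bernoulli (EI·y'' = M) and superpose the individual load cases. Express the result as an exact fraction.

Load 1 — uniform load w=-2 kN/m over full span:
  θ_1 = -wx(L-x)(L-2x)/(12EI) = -(-2)·(16/5)·(16-(16/5))·(16-2·(16/5))/(12·10000) = 512/78125 rad
Load 2 — applied couple M₀=-13 kN·m at a=4 m (b=L-a=12):
  θ_2 = (R_Ax²/2 - M_Ax)/EI  [x≤a] with R_A=-117/128, M_A=39/16 = ((-117/128)·(16/5)²/2 - (39/16)·(16/5))/10000 = -39/31250 rad
Superposition: θ = Σ θ_i = 829/156250 rad ≈ 0.005306 rad

θ(16/5) = 829/156250 rad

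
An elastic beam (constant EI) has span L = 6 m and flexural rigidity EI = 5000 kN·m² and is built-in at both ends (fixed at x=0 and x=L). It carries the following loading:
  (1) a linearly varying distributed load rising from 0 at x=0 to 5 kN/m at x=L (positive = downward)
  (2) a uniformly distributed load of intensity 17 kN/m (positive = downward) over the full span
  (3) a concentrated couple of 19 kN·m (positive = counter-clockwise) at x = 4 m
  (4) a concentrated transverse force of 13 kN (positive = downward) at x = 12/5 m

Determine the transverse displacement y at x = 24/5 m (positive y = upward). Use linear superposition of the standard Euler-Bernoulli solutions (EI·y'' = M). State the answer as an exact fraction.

Load 1 — triangular load w₀=5 kN/m (0→w₀ over full span):
  y_1 = -w₀x²(L-x)²(x+2L)/(120LEI) = -5·(24/5)²·(6-(24/5))²·((24/5)+2·6)/(120·6·5000) = -1512/1953125 m
Load 2 — uniform load w=17 kN/m over full span:
  y_2 = -wx²(L-x)²/(24EI) = -17·(24/5)²·(6-(24/5))²/(24·5000) = -1836/390625 m
Load 3 — applied couple M₀=19 kN·m at a=4 m (b=L-a=2):
  y_3 = (R_Ax³/6 - M_Ax²/2 - M₀(x-a)²/2)/EI  [x>a] with R_A=38/9, M_A=19/3 = ((38/9)·(24/5)³/6 - (19/3)·(24/5)²/2 - 19·((24/5)-4)²/2)/5000 = -19/78125 m
Load 4 — point force P=13 kN at a=12/5 m (b=L-a=18/5):
  y_4 = -Pa²(L-x)²(3bL-(3b+a)(L-x))/(6L³EI)  [x>a] = -13·(12/5)²·(6-(24/5))²·(3·(18/5)·6-(3·(18/5)+(12/5))·(6-(24/5)))/(6·6³·5000) = -7956/9765625 m
Superposition: y = Σ y_i = -63791/9765625 m ≈ -0.006532 m

y(24/5) = -63791/9765625 m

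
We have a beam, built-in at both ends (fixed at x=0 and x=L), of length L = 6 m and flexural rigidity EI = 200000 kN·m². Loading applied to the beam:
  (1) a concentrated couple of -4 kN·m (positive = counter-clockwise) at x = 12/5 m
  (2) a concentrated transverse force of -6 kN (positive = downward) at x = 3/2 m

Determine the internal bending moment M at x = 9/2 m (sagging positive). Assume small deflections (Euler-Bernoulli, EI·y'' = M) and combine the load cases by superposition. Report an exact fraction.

Load 1 — applied couple M₀=-4 kN·m at a=12/5 m (b=L-a=18/5):
  M_1 = R_Ax - M_A - M₀  [x>a] with R_A=-24/25, M_A=-12/25 = (-24/25)·(9/2) - (-12/25) - (-4) = 4/25 kN·m
Load 2 — point force P=-6 kN at a=3/2 m (b=L-a=9/2):
  M_2 = Pa²(a+3b)(L-x)/L³ - Pa²b/L²  [x>a] = (-6)·(3/2)²·((3/2)+3·(9/2))·(6-(9/2))/6³ - (-6)·(3/2)²·(9/2)/6² = 9/32 kN·m
Superposition: M = Σ M_i = 353/800 kN·m ≈ 0.441250 kN·m

M(9/2) = 353/800 kN·m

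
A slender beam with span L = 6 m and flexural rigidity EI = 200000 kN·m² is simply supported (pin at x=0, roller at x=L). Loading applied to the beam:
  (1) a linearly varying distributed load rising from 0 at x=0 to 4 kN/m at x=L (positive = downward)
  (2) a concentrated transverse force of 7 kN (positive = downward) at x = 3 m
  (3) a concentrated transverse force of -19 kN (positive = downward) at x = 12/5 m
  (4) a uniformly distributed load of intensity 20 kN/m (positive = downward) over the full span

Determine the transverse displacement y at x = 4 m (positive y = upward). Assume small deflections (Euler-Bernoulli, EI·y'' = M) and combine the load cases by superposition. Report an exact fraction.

Load 1 — triangular load w₀=4 kN/m (0→w₀ over full span):
  y_1 = -w₀x(7L⁴-10L²x²+3x⁴)/(360LEI) = -4·4·(7·6⁴-10·6²·4²+3·4⁴)/(360·6·200000) = -17/112500 m
Load 2 — point force P=7 kN at a=3 m (b=L-a=3):
  y_2 = -Pa(L-x)(2Lx-a²-x²)/(6LEI)  [x>a] = -7·3·(6-4)·(2·6·4-3²-4²)/(6·6·200000) = -161/1200000 m
Load 3 — point force P=-19 kN at a=12/5 m (b=L-a=18/5):
  y_3 = -Pa(L-x)(2Lx-a²-x²)/(6LEI)  [x>a] = -(-19)·(12/5)·(6-4)·(2·6·4-(12/5)²-4²)/(6·6·200000) = 779/2343750 m
Load 4 — uniform load w=20 kN/m over full span:
  y_4 = -wx(L³-2Lx²+x³)/(24EI) = -20·4·(6³-2·6·4²+4³)/(24·200000) = -11/7500 m
Superposition: y = Σ y_i = -638807/450000000 m ≈ -0.001420 m

y(4) = -638807/450000000 m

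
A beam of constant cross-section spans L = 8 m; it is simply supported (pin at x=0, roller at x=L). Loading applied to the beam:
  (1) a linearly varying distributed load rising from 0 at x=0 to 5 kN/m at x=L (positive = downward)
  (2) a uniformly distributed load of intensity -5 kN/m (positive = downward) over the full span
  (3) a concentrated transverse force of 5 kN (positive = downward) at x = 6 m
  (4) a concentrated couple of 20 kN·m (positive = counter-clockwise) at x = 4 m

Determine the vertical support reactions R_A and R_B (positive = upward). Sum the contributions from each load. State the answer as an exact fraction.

Load 1 — triangular load w₀=5 kN/m (0→w₀ over full span):
  R_A = w₀L/6 = 5·8/6 = 20/3 kN
  R_B = w₀L/3 = 5·8/3 = 40/3 kN
Load 2 — uniform load w=-5 kN/m over full span:
  R_A = wL/2 = (-5)·8/2 = -20 kN
  R_B = wL/2 = (-5)·8/2 = -20 kN
Load 3 — point force P=5 kN at a=6 m (b=L-a=2):
  R_A = Pb/L = 5·2/8 = 5/4 kN
  R_B = Pa/L = 5·6/8 = 15/4 kN
Load 4 — applied couple M₀=20 kN·m at a=4 m (b=L-a=4):
  R_A = M₀/L = 20/8 = 5/2 kN
  R_B = -M₀/L = -20/8 = -5/2 kN
Superposition: R_A = -115/12 kN, R_B = -65/12 kN

R_A = -115/12 kN, R_B = -65/12 kN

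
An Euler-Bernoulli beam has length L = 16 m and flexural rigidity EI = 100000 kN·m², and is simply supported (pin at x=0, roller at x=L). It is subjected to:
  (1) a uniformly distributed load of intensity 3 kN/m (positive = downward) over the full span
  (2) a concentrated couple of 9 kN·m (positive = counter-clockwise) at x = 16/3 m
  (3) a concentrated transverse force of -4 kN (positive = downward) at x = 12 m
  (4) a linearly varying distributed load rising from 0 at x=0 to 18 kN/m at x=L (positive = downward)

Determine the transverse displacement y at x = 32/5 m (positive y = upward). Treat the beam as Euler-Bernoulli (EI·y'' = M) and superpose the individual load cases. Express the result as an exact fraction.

Load 1 — uniform load w=3 kN/m over full span:
  y_1 = -wx(L³-2Lx²+x³)/(24EI) = -3·(32/5)·(16³-2·16·(32/5)²+(32/5)³)/(24·100000) = -47616/1953125 m
Load 2 — applied couple M₀=9 kN·m at a=16/3 m (b=L-a=32/3):
  y_2 = (M₀x³/(6L)-M₀(x-a)²/2+C₁x)/EI  [x>a] with C₁=M₀(3b²-L²)/(6L)=8 = (9·(32/5)³/(6·16)-9·((32/5)-(16/3))²/2+8·(32/5))/100000 = 276/390625 m
Load 3 — point force P=-4 kN at a=12 m (b=L-a=4):
  y_3 = -Pbx(L²-b²-x²)/(6LEI)  [x≤a] = -(-4)·4·(32/5)·(16²-4²-(32/5)²)/(6·16·100000) = 2488/1171875 m
Load 4 — triangular load w₀=18 kN/m (0→w₀ over full span):
  y_4 = -w₀x(7L⁴-10L²x²+3x⁴)/(360LEI) = -18·(32/5)·(7·16⁴-10·16²·(32/5)²+3·(32/5)⁴)/(360·16·100000) = -3505152/48828125 m
Superposition: y = Σ y_i = -13672156/146484375 m ≈ -0.093335 m

y(32/5) = -13672156/146484375 m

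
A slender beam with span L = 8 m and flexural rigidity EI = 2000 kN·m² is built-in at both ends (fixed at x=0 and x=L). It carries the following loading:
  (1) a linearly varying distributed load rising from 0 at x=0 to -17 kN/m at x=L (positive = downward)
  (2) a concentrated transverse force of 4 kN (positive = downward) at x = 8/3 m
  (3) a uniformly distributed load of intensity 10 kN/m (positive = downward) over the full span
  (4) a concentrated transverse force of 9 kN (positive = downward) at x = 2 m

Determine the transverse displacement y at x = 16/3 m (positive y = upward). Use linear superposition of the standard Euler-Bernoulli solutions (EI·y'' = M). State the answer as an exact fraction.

Load 1 — triangular load w₀=-17 kN/m (0→w₀ over full span):
  y_1 = -w₀x²(L-x)²(x+2L)/(120LEI) = -(-17)·(16/3)²·(8-(16/3))²·((16/3)+2·8)/(120·8·2000) = 17408/455625 m
Load 2 — point force P=4 kN at a=8/3 m (b=L-a=16/3):
  y_2 = -Pa²(L-x)²(3bL-(3b+a)(L-x))/(6L³EI)  [x>a] = -4·(8/3)²·(8-(16/3))²·(3·(16/3)·8-(3·(16/3)+(8/3))·(8-(16/3)))/(6·8³·2000) = -704/273375 m
Load 3 — uniform load w=10 kN/m over full span:
  y_3 = -wx²(L-x)²/(24EI) = -10·(16/3)²·(8-(16/3))²/(24·2000) = -256/6075 m
Load 4 — point force P=9 kN at a=2 m (b=L-a=6):
  y_4 = -Pa²(L-x)²(3bL-(3b+a)(L-x))/(6L³EI)  [x>a] = -9·2²·(8-(16/3))²·(3·6·8-(3·6+2)·(8-(16/3)))/(6·8³·2000) = -17/4500 m
Superposition: y = Σ y_i = -56239/5467500 m ≈ -0.010286 m

y(16/3) = -56239/5467500 m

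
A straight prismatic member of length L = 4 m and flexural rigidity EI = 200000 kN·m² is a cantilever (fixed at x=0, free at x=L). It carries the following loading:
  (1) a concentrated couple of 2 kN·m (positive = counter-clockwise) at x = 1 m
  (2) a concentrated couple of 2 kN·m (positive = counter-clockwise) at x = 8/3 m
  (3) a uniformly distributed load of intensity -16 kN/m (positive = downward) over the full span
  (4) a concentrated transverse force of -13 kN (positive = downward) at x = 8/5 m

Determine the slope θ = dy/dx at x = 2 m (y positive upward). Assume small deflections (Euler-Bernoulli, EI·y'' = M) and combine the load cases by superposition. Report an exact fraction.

Load 1 — applied couple M₀=2 kN·m at a=1 m (b=L-a=3):
  θ_1 = M₀a/EI  [x>a] = 2·1/200000 = 1/100000 rad
Load 2 — applied couple M₀=2 kN·m at a=8/3 m (b=L-a=4/3):
  θ_2 = M₀x/EI  [x≤a] = 2·2/200000 = 1/50000 rad
Load 3 — uniform load w=-16 kN/m over full span:
  θ_3 = -wx(x²-3Lx+3L²)/(6EI) = -(-16)·2·(2²-3·4·2+3·4²)/(6·200000) = 7/9375 rad
Load 4 — point force P=-13 kN at a=8/5 m (b=L-a=12/5):
  θ_4 = -Pa²/(2EI)  [x>a] = -(-13)·(8/5)²/(2·200000) = 13/156250 rad
Superposition: θ = Σ θ_i = 6449/7500000 rad ≈ 0.000860 rad

θ(2) = 6449/7500000 rad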